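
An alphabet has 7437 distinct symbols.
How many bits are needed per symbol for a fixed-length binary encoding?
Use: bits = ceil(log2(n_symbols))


log2(7437) = 12.8605
Bracket: 2^12 = 4096 < 7437 <= 2^13 = 8192
So ceil(log2(7437)) = 13

bits = ceil(log2(7437)) = ceil(12.8605) = 13 bits


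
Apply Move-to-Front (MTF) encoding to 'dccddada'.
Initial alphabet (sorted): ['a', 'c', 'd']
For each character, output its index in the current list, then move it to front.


MTF encoding:
'd': index 2 in ['a', 'c', 'd'] -> ['d', 'a', 'c']
'c': index 2 in ['d', 'a', 'c'] -> ['c', 'd', 'a']
'c': index 0 in ['c', 'd', 'a'] -> ['c', 'd', 'a']
'd': index 1 in ['c', 'd', 'a'] -> ['d', 'c', 'a']
'd': index 0 in ['d', 'c', 'a'] -> ['d', 'c', 'a']
'a': index 2 in ['d', 'c', 'a'] -> ['a', 'd', 'c']
'd': index 1 in ['a', 'd', 'c'] -> ['d', 'a', 'c']
'a': index 1 in ['d', 'a', 'c'] -> ['a', 'd', 'c']


Output: [2, 2, 0, 1, 0, 2, 1, 1]


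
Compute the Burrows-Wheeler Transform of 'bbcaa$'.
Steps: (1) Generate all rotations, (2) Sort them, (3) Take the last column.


Rotations (sorted):
  0: $bbcaa -> last char: a
  1: a$bbca -> last char: a
  2: aa$bbc -> last char: c
  3: bbcaa$ -> last char: $
  4: bcaa$b -> last char: b
  5: caa$bb -> last char: b


BWT = aac$bb


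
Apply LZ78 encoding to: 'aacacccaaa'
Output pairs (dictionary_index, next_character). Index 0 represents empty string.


LZ78 encoding steps:
Dictionary: {0: ''}
Step 1: w='' (idx 0), next='a' -> output (0, 'a'), add 'a' as idx 1
Step 2: w='a' (idx 1), next='c' -> output (1, 'c'), add 'ac' as idx 2
Step 3: w='ac' (idx 2), next='c' -> output (2, 'c'), add 'acc' as idx 3
Step 4: w='' (idx 0), next='c' -> output (0, 'c'), add 'c' as idx 4
Step 5: w='a' (idx 1), next='a' -> output (1, 'a'), add 'aa' as idx 5
Step 6: w='a' (idx 1), end of input -> output (1, '')


Encoded: [(0, 'a'), (1, 'c'), (2, 'c'), (0, 'c'), (1, 'a'), (1, '')]


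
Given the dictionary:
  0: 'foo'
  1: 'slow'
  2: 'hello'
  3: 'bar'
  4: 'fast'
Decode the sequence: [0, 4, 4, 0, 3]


Look up each index in the dictionary:
  0 -> 'foo'
  4 -> 'fast'
  4 -> 'fast'
  0 -> 'foo'
  3 -> 'bar'

Decoded: "foo fast fast foo bar"


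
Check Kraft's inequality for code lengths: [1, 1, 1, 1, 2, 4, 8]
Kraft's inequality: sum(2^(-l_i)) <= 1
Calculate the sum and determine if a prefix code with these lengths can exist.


Sum = 2^(-1) + 2^(-1) + 2^(-1) + 2^(-1) + 2^(-2) + 2^(-4) + 2^(-8)
    = 0.5 + 0.5 + 0.5 + 0.5 + 0.25 + 0.0625 + 0.00390625
    = 593/256 = 2.31640625
Since 2.31640625 > 1, Kraft's inequality is NOT satisfied.
A prefix code with these lengths CANNOT exist.

Kraft sum = 2.31640625. Not satisfied.


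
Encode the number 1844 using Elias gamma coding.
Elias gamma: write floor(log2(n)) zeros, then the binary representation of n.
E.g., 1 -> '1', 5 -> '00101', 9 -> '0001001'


num_bits = floor(log2(1844)) + 1 = 11
leading_zeros = num_bits - 1 = 10
binary(1844) = 11100110100

Elias gamma(1844) = '0000000000' + '11100110100' = 000000000011100110100 (21 bits)


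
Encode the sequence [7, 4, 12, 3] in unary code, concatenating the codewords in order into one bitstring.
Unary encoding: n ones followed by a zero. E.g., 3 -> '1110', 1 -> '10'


Encode each number as n ones followed by a terminating 0:
  7 -> 11111110 (8 bits)
  4 -> 11110 (5 bits)
  12 -> 1111111111110 (13 bits)
  3 -> 1110 (4 bits)
Total length = 8 + 5 + 13 + 4 = 30 bits.

Unary([7, 4, 12, 3]) = 111111101111011111111111101110 (30 bits)


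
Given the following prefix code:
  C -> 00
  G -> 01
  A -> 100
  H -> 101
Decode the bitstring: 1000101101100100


Decoding step by step:
Bits 100 -> A
Bits 01 -> G
Bits 01 -> G
Bits 101 -> H
Bits 100 -> A
Bits 100 -> A


Decoded message: AGGHAA


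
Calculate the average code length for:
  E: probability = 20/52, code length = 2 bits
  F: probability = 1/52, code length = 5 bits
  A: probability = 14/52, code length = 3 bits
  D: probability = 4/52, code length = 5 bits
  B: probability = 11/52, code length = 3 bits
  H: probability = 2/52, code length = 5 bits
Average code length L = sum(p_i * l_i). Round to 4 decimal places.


Weighted contributions p_i * l_i:
  E: (20/52) * 2 = 40/52
  F: (1/52) * 5 = 5/52
  A: (14/52) * 3 = 42/52
  D: (4/52) * 5 = 20/52
  B: (11/52) * 3 = 33/52
  H: (2/52) * 5 = 10/52
Sum = (40 + 5 + 42 + 20 + 33 + 10)/52 = 150/52

L = 150/52 = 2.8846 bits/symbol


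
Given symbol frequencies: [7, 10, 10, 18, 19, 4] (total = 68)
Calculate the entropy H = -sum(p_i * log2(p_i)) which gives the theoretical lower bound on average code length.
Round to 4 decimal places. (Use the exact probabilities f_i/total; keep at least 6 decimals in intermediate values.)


Per-symbol terms -p_i * log2(p_i) with p_i = f_i/68:
  p = 7/68 = 0.102941: log2(p) = -3.280108, -p*log2(p) = 0.337658
  p = 10/68 = 0.147059: log2(p) = -2.765535, -p*log2(p) = 0.406696
  p = 10/68 = 0.147059: log2(p) = -2.765535, -p*log2(p) = 0.406696
  p = 18/68 = 0.264706: log2(p) = -1.917538, -p*log2(p) = 0.507584
  p = 19/68 = 0.279412: log2(p) = -1.839535, -p*log2(p) = 0.513988
  p = 4/68 = 0.058824: log2(p) = -4.087463, -p*log2(p) = 0.240439
H = 0.337658 + 0.406696 + 0.406696 + 0.507584 + 0.513988 + 0.240439 = 2.413061

H = 2.4131 bits/symbol


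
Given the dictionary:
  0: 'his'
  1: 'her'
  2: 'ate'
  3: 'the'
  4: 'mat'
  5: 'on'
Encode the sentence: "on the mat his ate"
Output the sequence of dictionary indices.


Look up each word in the dictionary:
  'on' -> 5
  'the' -> 3
  'mat' -> 4
  'his' -> 0
  'ate' -> 2

Encoded: [5, 3, 4, 0, 2]


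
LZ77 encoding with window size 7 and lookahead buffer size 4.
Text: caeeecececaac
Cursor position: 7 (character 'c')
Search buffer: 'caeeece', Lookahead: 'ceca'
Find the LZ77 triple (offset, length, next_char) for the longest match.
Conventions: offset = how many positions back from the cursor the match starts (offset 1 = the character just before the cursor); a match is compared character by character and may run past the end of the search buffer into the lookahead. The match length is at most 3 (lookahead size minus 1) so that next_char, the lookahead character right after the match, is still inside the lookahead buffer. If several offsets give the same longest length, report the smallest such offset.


Try each offset into the search buffer:
  offset=1 (pos 6, char 'e'): match length 0
  offset=2 (pos 5, char 'c'): match length 3
  offset=3 (pos 4, char 'e'): match length 0
  offset=4 (pos 3, char 'e'): match length 0
  offset=5 (pos 2, char 'e'): match length 0
  offset=6 (pos 1, char 'a'): match length 0
  offset=7 (pos 0, char 'c'): match length 1
Longest match has length 3 at offset 2.
next_char = character at position 7 + 3 = 10 -> 'a'

Best match: offset=2, length=3 (matching 'cec' starting at position 5)
LZ77 triple: (2, 3, 'a')


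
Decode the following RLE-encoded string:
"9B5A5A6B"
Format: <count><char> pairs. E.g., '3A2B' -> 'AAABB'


Expanding each <count><char> pair:
  9B -> 'BBBBBBBBB'
  5A -> 'AAAAA'
  5A -> 'AAAAA'
  6B -> 'BBBBBB'

Decoded = BBBBBBBBBAAAAAAAAAABBBBBB


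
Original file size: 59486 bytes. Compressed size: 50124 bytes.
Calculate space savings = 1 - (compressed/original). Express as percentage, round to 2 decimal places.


ratio = compressed/original = 50124/59486 = 0.842618
savings = 1 - ratio = 1 - 0.842618 = 0.157382
as a percentage: 0.157382 * 100 = 15.74%

Space savings = 1 - 50124/59486 = 15.74%


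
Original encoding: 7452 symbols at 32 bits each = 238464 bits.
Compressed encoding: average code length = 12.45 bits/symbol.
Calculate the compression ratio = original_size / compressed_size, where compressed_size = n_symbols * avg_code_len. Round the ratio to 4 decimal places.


original_size = n_symbols * orig_bits = 7452 * 32 = 238464 bits
compressed_size = n_symbols * avg_code_len = 7452 * 12.45 = 92777.4 bits
ratio = original_size / compressed_size = 238464 / 92777.4 = 2.5703

Compression ratio = 2.5703


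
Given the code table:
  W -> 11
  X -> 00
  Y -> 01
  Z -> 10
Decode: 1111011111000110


Decoding:
11 -> W
11 -> W
01 -> Y
11 -> W
11 -> W
00 -> X
01 -> Y
10 -> Z


Result: WWYWWXYZ


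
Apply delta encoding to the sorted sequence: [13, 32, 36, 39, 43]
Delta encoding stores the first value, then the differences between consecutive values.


First value: 13
Deltas:
  32 - 13 = 19
  36 - 32 = 4
  39 - 36 = 3
  43 - 39 = 4


Delta encoded: [13, 19, 4, 3, 4]


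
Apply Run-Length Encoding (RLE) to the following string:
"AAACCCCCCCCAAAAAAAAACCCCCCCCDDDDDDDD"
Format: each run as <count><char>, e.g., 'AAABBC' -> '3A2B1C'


Scanning runs left to right:
  i=0: run of 'A' x 3 -> '3A'
  i=3: run of 'C' x 8 -> '8C'
  i=11: run of 'A' x 9 -> '9A'
  i=20: run of 'C' x 8 -> '8C'
  i=28: run of 'D' x 8 -> '8D'

RLE = 3A8C9A8C8D


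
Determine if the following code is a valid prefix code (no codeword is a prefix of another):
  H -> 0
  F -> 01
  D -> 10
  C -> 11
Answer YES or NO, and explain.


Checking each pair (does one codeword prefix another?):
  H='0' vs F='01': prefix -- VIOLATION

NO -- this is NOT a valid prefix code. H (0) is a prefix of F (01).


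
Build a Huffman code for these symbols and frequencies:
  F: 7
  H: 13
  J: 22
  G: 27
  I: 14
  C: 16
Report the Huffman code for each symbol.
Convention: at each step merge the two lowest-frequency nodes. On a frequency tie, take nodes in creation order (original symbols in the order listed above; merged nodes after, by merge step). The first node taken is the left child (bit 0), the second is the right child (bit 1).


Huffman tree construction:
Step 1: Merge F(7) + H(13) = 20
Step 2: Merge I(14) + C(16) = 30
Step 3: Merge (F+H)(20) + J(22) = 42
Step 4: Merge G(27) + (I+C)(30) = 57
Step 5: Merge ((F+H)+J)(42) + (G+(I+C))(57) = 99
Read each symbol's code off the tree from the root (left child = 0, right child = 1).

Codes:
  F: 000 (length 3)
  H: 001 (length 3)
  J: 01 (length 2)
  G: 10 (length 2)
  I: 110 (length 3)
  C: 111 (length 3)
Average code length: 248/99 = 2.5051 bits/symbol


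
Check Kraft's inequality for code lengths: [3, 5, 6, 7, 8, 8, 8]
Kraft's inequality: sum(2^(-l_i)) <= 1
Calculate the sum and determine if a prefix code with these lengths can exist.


Sum = 2^(-3) + 2^(-5) + 2^(-6) + 2^(-7) + 2^(-8) + 2^(-8) + 2^(-8)
    = 0.125 + 0.03125 + 0.015625 + 0.0078125 + 0.00390625 + 0.00390625 + 0.00390625
    = 49/256 = 0.19140625
Since 0.19140625 <= 1, Kraft's inequality IS satisfied.
A prefix code with these lengths CAN exist.

Kraft sum = 0.19140625. Satisfied.


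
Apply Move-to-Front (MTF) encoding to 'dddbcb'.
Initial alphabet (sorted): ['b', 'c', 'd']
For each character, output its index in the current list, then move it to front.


MTF encoding:
'd': index 2 in ['b', 'c', 'd'] -> ['d', 'b', 'c']
'd': index 0 in ['d', 'b', 'c'] -> ['d', 'b', 'c']
'd': index 0 in ['d', 'b', 'c'] -> ['d', 'b', 'c']
'b': index 1 in ['d', 'b', 'c'] -> ['b', 'd', 'c']
'c': index 2 in ['b', 'd', 'c'] -> ['c', 'b', 'd']
'b': index 1 in ['c', 'b', 'd'] -> ['b', 'c', 'd']


Output: [2, 0, 0, 1, 2, 1]


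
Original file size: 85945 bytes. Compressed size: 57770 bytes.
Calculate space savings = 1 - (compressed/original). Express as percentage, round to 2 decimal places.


ratio = compressed/original = 57770/85945 = 0.672174
savings = 1 - ratio = 1 - 0.672174 = 0.327826
as a percentage: 0.327826 * 100 = 32.78%

Space savings = 1 - 57770/85945 = 32.78%


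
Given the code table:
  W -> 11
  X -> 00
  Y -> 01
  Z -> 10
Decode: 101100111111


Decoding:
10 -> Z
11 -> W
00 -> X
11 -> W
11 -> W
11 -> W


Result: ZWXWWW


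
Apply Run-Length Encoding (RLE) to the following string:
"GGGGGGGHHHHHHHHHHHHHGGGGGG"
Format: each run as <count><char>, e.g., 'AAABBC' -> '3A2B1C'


Scanning runs left to right:
  i=0: run of 'G' x 7 -> '7G'
  i=7: run of 'H' x 13 -> '13H'
  i=20: run of 'G' x 6 -> '6G'

RLE = 7G13H6G


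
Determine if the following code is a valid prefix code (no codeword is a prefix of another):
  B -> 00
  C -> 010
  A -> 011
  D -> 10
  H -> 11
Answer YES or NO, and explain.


Checking each pair (does one codeword prefix another?):
  B='00' vs C='010': no prefix
  B='00' vs A='011': no prefix
  B='00' vs D='10': no prefix
  B='00' vs H='11': no prefix
  C='010' vs B='00': no prefix
  C='010' vs A='011': no prefix
  C='010' vs D='10': no prefix
  C='010' vs H='11': no prefix
  A='011' vs B='00': no prefix
  A='011' vs C='010': no prefix
  A='011' vs D='10': no prefix
  A='011' vs H='11': no prefix
  D='10' vs B='00': no prefix
  D='10' vs C='010': no prefix
  D='10' vs A='011': no prefix
  D='10' vs H='11': no prefix
  H='11' vs B='00': no prefix
  H='11' vs C='010': no prefix
  H='11' vs A='011': no prefix
  H='11' vs D='10': no prefix
No violation found over all pairs.

YES -- this is a valid prefix code. No codeword is a prefix of any other codeword.


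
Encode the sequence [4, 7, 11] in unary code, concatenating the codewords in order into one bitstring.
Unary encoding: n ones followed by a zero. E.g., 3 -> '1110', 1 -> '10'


Encode each number as n ones followed by a terminating 0:
  4 -> 11110 (5 bits)
  7 -> 11111110 (8 bits)
  11 -> 111111111110 (12 bits)
Total length = 5 + 8 + 12 = 25 bits.

Unary([4, 7, 11]) = 1111011111110111111111110 (25 bits)


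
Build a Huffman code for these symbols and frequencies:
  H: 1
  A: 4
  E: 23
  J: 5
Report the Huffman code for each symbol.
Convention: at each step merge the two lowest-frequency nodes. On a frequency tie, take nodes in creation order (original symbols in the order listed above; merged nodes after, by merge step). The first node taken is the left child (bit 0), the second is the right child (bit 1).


Huffman tree construction:
Step 1: Merge H(1) + A(4) = 5
Step 2: Merge J(5) + (H+A)(5) = 10
Step 3: Merge (J+(H+A))(10) + E(23) = 33
Read each symbol's code off the tree from the root (left child = 0, right child = 1).

Codes:
  H: 010 (length 3)
  A: 011 (length 3)
  E: 1 (length 1)
  J: 00 (length 2)
Average code length: 48/33 = 1.4545 bits/symbol


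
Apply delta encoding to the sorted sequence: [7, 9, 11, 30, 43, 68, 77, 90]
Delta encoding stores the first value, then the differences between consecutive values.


First value: 7
Deltas:
  9 - 7 = 2
  11 - 9 = 2
  30 - 11 = 19
  43 - 30 = 13
  68 - 43 = 25
  77 - 68 = 9
  90 - 77 = 13


Delta encoded: [7, 2, 2, 19, 13, 25, 9, 13]


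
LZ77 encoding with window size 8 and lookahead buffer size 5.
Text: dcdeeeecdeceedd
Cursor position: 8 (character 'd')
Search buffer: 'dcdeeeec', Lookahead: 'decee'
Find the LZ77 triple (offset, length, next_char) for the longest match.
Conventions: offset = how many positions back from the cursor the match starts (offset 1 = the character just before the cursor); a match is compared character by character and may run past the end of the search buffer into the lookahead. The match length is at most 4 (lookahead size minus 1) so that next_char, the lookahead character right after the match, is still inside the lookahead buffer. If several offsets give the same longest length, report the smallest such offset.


Try each offset into the search buffer:
  offset=1 (pos 7, char 'c'): match length 0
  offset=2 (pos 6, char 'e'): match length 0
  offset=3 (pos 5, char 'e'): match length 0
  offset=4 (pos 4, char 'e'): match length 0
  offset=5 (pos 3, char 'e'): match length 0
  offset=6 (pos 2, char 'd'): match length 2
  offset=7 (pos 1, char 'c'): match length 0
  offset=8 (pos 0, char 'd'): match length 1
Longest match has length 2 at offset 6.
next_char = character at position 8 + 2 = 10 -> 'c'

Best match: offset=6, length=2 (matching 'de' starting at position 2)
LZ77 triple: (6, 2, 'c')


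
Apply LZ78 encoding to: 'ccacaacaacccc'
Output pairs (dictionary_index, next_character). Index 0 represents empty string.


LZ78 encoding steps:
Dictionary: {0: ''}
Step 1: w='' (idx 0), next='c' -> output (0, 'c'), add 'c' as idx 1
Step 2: w='c' (idx 1), next='a' -> output (1, 'a'), add 'ca' as idx 2
Step 3: w='ca' (idx 2), next='a' -> output (2, 'a'), add 'caa' as idx 3
Step 4: w='caa' (idx 3), next='c' -> output (3, 'c'), add 'caac' as idx 4
Step 5: w='c' (idx 1), next='c' -> output (1, 'c'), add 'cc' as idx 5
Step 6: w='c' (idx 1), end of input -> output (1, '')


Encoded: [(0, 'c'), (1, 'a'), (2, 'a'), (3, 'c'), (1, 'c'), (1, '')]


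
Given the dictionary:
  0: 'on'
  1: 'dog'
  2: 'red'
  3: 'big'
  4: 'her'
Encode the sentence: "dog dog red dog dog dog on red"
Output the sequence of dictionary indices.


Look up each word in the dictionary:
  'dog' -> 1
  'dog' -> 1
  'red' -> 2
  'dog' -> 1
  'dog' -> 1
  'dog' -> 1
  'on' -> 0
  'red' -> 2

Encoded: [1, 1, 2, 1, 1, 1, 0, 2]


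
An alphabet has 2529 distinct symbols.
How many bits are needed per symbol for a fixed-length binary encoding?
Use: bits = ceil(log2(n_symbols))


log2(2529) = 11.3044
Bracket: 2^11 = 2048 < 2529 <= 2^12 = 4096
So ceil(log2(2529)) = 12

bits = ceil(log2(2529)) = ceil(11.3044) = 12 bits


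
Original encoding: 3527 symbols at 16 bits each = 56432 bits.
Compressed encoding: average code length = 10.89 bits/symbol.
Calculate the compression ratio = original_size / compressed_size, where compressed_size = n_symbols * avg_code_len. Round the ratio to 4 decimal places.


original_size = n_symbols * orig_bits = 3527 * 16 = 56432 bits
compressed_size = n_symbols * avg_code_len = 3527 * 10.89 = 38409.03 bits
ratio = original_size / compressed_size = 56432 / 38409.03 = 1.4692

Compression ratio = 1.4692


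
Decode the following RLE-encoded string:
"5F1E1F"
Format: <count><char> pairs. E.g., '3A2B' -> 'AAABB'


Expanding each <count><char> pair:
  5F -> 'FFFFF'
  1E -> 'E'
  1F -> 'F'

Decoded = FFFFFEF


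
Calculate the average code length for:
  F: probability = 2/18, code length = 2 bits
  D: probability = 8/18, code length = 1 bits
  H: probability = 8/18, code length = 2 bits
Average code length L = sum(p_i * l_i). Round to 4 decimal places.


Weighted contributions p_i * l_i:
  F: (2/18) * 2 = 4/18
  D: (8/18) * 1 = 8/18
  H: (8/18) * 2 = 16/18
Sum = (4 + 8 + 16)/18 = 28/18

L = 28/18 = 1.5556 bits/symbol


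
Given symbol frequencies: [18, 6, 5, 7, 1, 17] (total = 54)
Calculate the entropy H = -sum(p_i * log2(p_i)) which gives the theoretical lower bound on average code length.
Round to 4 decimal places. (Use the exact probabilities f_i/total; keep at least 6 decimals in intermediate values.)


Per-symbol terms -p_i * log2(p_i) with p_i = f_i/54:
  p = 18/54 = 0.333333: log2(p) = -1.584963, -p*log2(p) = 0.528321
  p = 6/54 = 0.111111: log2(p) = -3.169925, -p*log2(p) = 0.352214
  p = 5/54 = 0.092593: log2(p) = -3.432959, -p*log2(p) = 0.317867
  p = 7/54 = 0.129630: log2(p) = -2.947533, -p*log2(p) = 0.382088
  p = 1/54 = 0.018519: log2(p) = -5.754888, -p*log2(p) = 0.106572
  p = 17/54 = 0.314815: log2(p) = -1.667425, -p*log2(p) = 0.524930
H = 0.528321 + 0.352214 + 0.317867 + 0.382088 + 0.106572 + 0.524930 = 2.211992

H = 2.212 bits/symbol


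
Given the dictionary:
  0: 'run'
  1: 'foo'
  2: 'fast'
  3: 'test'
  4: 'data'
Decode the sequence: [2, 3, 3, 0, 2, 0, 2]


Look up each index in the dictionary:
  2 -> 'fast'
  3 -> 'test'
  3 -> 'test'
  0 -> 'run'
  2 -> 'fast'
  0 -> 'run'
  2 -> 'fast'

Decoded: "fast test test run fast run fast"


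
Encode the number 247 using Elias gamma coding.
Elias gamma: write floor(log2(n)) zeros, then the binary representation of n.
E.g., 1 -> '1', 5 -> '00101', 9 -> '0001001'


num_bits = floor(log2(247)) + 1 = 8
leading_zeros = num_bits - 1 = 7
binary(247) = 11110111

Elias gamma(247) = '0000000' + '11110111' = 000000011110111 (15 bits)


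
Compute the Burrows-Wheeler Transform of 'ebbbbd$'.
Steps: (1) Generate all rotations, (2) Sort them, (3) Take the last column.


Rotations (sorted):
  0: $ebbbbd -> last char: d
  1: bbbbd$e -> last char: e
  2: bbbd$eb -> last char: b
  3: bbd$ebb -> last char: b
  4: bd$ebbb -> last char: b
  5: d$ebbbb -> last char: b
  6: ebbbbd$ -> last char: $


BWT = debbbb$


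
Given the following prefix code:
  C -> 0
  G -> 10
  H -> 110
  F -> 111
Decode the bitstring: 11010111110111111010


Decoding step by step:
Bits 110 -> H
Bits 10 -> G
Bits 111 -> F
Bits 110 -> H
Bits 111 -> F
Bits 111 -> F
Bits 0 -> C
Bits 10 -> G


Decoded message: HGFHFFCG


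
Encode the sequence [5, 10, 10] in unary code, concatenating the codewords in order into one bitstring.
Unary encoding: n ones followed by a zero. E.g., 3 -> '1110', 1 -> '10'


Encode each number as n ones followed by a terminating 0:
  5 -> 111110 (6 bits)
  10 -> 11111111110 (11 bits)
  10 -> 11111111110 (11 bits)
Total length = 6 + 11 + 11 = 28 bits.

Unary([5, 10, 10]) = 1111101111111111011111111110 (28 bits)


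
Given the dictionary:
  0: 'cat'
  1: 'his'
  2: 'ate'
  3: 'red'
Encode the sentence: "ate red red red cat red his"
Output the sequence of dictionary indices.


Look up each word in the dictionary:
  'ate' -> 2
  'red' -> 3
  'red' -> 3
  'red' -> 3
  'cat' -> 0
  'red' -> 3
  'his' -> 1

Encoded: [2, 3, 3, 3, 0, 3, 1]


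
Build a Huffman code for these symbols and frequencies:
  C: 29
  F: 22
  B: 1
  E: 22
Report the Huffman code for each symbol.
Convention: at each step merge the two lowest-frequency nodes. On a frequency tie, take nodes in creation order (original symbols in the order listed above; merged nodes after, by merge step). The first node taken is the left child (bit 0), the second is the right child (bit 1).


Huffman tree construction:
Step 1: Merge B(1) + F(22) = 23
Step 2: Merge E(22) + (B+F)(23) = 45
Step 3: Merge C(29) + (E+(B+F))(45) = 74
Read each symbol's code off the tree from the root (left child = 0, right child = 1).

Codes:
  C: 0 (length 1)
  F: 111 (length 3)
  B: 110 (length 3)
  E: 10 (length 2)
Average code length: 142/74 = 1.9189 bits/symbol


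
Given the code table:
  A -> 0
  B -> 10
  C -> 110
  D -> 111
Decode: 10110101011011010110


Decoding:
10 -> B
110 -> C
10 -> B
10 -> B
110 -> C
110 -> C
10 -> B
110 -> C


Result: BCBBCCBC


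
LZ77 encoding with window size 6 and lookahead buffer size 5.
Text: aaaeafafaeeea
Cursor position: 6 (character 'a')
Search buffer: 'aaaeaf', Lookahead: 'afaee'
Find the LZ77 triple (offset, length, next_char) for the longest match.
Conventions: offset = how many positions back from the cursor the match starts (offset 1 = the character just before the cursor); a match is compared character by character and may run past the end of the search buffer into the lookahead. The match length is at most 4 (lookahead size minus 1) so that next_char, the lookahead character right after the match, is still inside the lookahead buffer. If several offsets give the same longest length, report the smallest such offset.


Try each offset into the search buffer:
  offset=1 (pos 5, char 'f'): match length 0
  offset=2 (pos 4, char 'a'): match length 3
  offset=3 (pos 3, char 'e'): match length 0
  offset=4 (pos 2, char 'a'): match length 1
  offset=5 (pos 1, char 'a'): match length 1
  offset=6 (pos 0, char 'a'): match length 1
Longest match has length 3 at offset 2.
next_char = character at position 6 + 3 = 9 -> 'e'

Best match: offset=2, length=3 (matching 'afa' starting at position 4)
LZ77 triple: (2, 3, 'e')


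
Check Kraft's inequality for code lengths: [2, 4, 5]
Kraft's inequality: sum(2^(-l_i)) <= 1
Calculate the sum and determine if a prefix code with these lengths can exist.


Sum = 2^(-2) + 2^(-4) + 2^(-5)
    = 0.25 + 0.0625 + 0.03125
    = 11/32 = 0.34375
Since 0.34375 <= 1, Kraft's inequality IS satisfied.
A prefix code with these lengths CAN exist.

Kraft sum = 0.34375. Satisfied.


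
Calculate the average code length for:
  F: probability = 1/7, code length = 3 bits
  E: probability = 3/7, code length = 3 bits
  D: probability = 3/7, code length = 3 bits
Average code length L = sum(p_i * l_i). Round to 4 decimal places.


Weighted contributions p_i * l_i:
  F: (1/7) * 3 = 3/7
  E: (3/7) * 3 = 9/7
  D: (3/7) * 3 = 9/7
Sum = (3 + 9 + 9)/7 = 21/7

L = 21/7 = 3.0000 bits/symbol


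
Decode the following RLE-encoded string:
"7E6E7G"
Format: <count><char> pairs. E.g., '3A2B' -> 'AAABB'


Expanding each <count><char> pair:
  7E -> 'EEEEEEE'
  6E -> 'EEEEEE'
  7G -> 'GGGGGGG'

Decoded = EEEEEEEEEEEEEGGGGGGG


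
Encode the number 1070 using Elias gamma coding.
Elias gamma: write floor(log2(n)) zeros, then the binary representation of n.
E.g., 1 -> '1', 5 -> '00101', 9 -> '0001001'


num_bits = floor(log2(1070)) + 1 = 11
leading_zeros = num_bits - 1 = 10
binary(1070) = 10000101110

Elias gamma(1070) = '0000000000' + '10000101110' = 000000000010000101110 (21 bits)


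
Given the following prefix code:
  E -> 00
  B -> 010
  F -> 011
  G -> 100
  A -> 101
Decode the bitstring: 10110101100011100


Decoding step by step:
Bits 101 -> A
Bits 101 -> A
Bits 011 -> F
Bits 00 -> E
Bits 011 -> F
Bits 100 -> G


Decoded message: AAFEFG


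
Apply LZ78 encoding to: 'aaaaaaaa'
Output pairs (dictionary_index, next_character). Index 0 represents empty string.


LZ78 encoding steps:
Dictionary: {0: ''}
Step 1: w='' (idx 0), next='a' -> output (0, 'a'), add 'a' as idx 1
Step 2: w='a' (idx 1), next='a' -> output (1, 'a'), add 'aa' as idx 2
Step 3: w='aa' (idx 2), next='a' -> output (2, 'a'), add 'aaa' as idx 3
Step 4: w='aa' (idx 2), end of input -> output (2, '')


Encoded: [(0, 'a'), (1, 'a'), (2, 'a'), (2, '')]


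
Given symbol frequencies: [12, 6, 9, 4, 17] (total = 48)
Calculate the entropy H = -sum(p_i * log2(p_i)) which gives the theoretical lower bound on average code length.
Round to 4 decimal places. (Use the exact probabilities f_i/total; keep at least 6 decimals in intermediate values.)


Per-symbol terms -p_i * log2(p_i) with p_i = f_i/48:
  p = 12/48 = 0.250000: log2(p) = -2.000000, -p*log2(p) = 0.500000
  p = 6/48 = 0.125000: log2(p) = -3.000000, -p*log2(p) = 0.375000
  p = 9/48 = 0.187500: log2(p) = -2.415037, -p*log2(p) = 0.452820
  p = 4/48 = 0.083333: log2(p) = -3.584963, -p*log2(p) = 0.298747
  p = 17/48 = 0.354167: log2(p) = -1.497500, -p*log2(p) = 0.530364
H = 0.500000 + 0.375000 + 0.452820 + 0.298747 + 0.530364 = 2.156931

H = 2.1569 bits/symbol


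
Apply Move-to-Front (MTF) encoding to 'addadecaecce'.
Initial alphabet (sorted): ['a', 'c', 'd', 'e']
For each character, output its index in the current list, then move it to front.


MTF encoding:
'a': index 0 in ['a', 'c', 'd', 'e'] -> ['a', 'c', 'd', 'e']
'd': index 2 in ['a', 'c', 'd', 'e'] -> ['d', 'a', 'c', 'e']
'd': index 0 in ['d', 'a', 'c', 'e'] -> ['d', 'a', 'c', 'e']
'a': index 1 in ['d', 'a', 'c', 'e'] -> ['a', 'd', 'c', 'e']
'd': index 1 in ['a', 'd', 'c', 'e'] -> ['d', 'a', 'c', 'e']
'e': index 3 in ['d', 'a', 'c', 'e'] -> ['e', 'd', 'a', 'c']
'c': index 3 in ['e', 'd', 'a', 'c'] -> ['c', 'e', 'd', 'a']
'a': index 3 in ['c', 'e', 'd', 'a'] -> ['a', 'c', 'e', 'd']
'e': index 2 in ['a', 'c', 'e', 'd'] -> ['e', 'a', 'c', 'd']
'c': index 2 in ['e', 'a', 'c', 'd'] -> ['c', 'e', 'a', 'd']
'c': index 0 in ['c', 'e', 'a', 'd'] -> ['c', 'e', 'a', 'd']
'e': index 1 in ['c', 'e', 'a', 'd'] -> ['e', 'c', 'a', 'd']


Output: [0, 2, 0, 1, 1, 3, 3, 3, 2, 2, 0, 1]


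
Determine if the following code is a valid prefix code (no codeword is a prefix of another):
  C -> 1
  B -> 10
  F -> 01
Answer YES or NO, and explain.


Checking each pair (does one codeword prefix another?):
  C='1' vs B='10': prefix -- VIOLATION

NO -- this is NOT a valid prefix code. C (1) is a prefix of B (10).


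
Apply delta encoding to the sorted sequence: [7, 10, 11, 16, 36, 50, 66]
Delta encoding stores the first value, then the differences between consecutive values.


First value: 7
Deltas:
  10 - 7 = 3
  11 - 10 = 1
  16 - 11 = 5
  36 - 16 = 20
  50 - 36 = 14
  66 - 50 = 16


Delta encoded: [7, 3, 1, 5, 20, 14, 16]


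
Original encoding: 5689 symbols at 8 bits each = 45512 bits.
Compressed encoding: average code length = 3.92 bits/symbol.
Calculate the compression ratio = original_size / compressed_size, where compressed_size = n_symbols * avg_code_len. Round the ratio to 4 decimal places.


original_size = n_symbols * orig_bits = 5689 * 8 = 45512 bits
compressed_size = n_symbols * avg_code_len = 5689 * 3.92 = 22300.88 bits
ratio = original_size / compressed_size = 45512 / 22300.88 = 2.0408

Compression ratio = 2.0408


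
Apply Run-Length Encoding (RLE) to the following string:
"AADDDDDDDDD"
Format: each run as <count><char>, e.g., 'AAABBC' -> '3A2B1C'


Scanning runs left to right:
  i=0: run of 'A' x 2 -> '2A'
  i=2: run of 'D' x 9 -> '9D'

RLE = 2A9D


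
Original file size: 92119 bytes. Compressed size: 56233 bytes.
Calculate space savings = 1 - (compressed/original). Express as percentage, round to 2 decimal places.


ratio = compressed/original = 56233/92119 = 0.610439
savings = 1 - ratio = 1 - 0.610439 = 0.389561
as a percentage: 0.389561 * 100 = 38.96%

Space savings = 1 - 56233/92119 = 38.96%


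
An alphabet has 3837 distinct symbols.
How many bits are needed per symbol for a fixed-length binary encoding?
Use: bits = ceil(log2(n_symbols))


log2(3837) = 11.9058
Bracket: 2^11 = 2048 < 3837 <= 2^12 = 4096
So ceil(log2(3837)) = 12

bits = ceil(log2(3837)) = ceil(11.9058) = 12 bits


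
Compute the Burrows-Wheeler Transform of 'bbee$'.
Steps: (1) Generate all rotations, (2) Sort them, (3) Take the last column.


Rotations (sorted):
  0: $bbee -> last char: e
  1: bbee$ -> last char: $
  2: bee$b -> last char: b
  3: e$bbe -> last char: e
  4: ee$bb -> last char: b


BWT = e$beb


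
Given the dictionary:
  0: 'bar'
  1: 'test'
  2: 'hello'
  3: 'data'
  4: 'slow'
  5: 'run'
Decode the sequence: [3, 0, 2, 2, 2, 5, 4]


Look up each index in the dictionary:
  3 -> 'data'
  0 -> 'bar'
  2 -> 'hello'
  2 -> 'hello'
  2 -> 'hello'
  5 -> 'run'
  4 -> 'slow'

Decoded: "data bar hello hello hello run slow"


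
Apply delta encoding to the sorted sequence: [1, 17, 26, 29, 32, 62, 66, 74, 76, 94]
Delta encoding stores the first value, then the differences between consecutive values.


First value: 1
Deltas:
  17 - 1 = 16
  26 - 17 = 9
  29 - 26 = 3
  32 - 29 = 3
  62 - 32 = 30
  66 - 62 = 4
  74 - 66 = 8
  76 - 74 = 2
  94 - 76 = 18


Delta encoded: [1, 16, 9, 3, 3, 30, 4, 8, 2, 18]


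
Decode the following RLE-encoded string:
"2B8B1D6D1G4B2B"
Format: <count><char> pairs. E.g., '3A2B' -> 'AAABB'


Expanding each <count><char> pair:
  2B -> 'BB'
  8B -> 'BBBBBBBB'
  1D -> 'D'
  6D -> 'DDDDDD'
  1G -> 'G'
  4B -> 'BBBB'
  2B -> 'BB'

Decoded = BBBBBBBBBBDDDDDDDGBBBBBB


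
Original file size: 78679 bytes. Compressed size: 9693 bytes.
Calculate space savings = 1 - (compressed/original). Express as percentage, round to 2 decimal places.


ratio = compressed/original = 9693/78679 = 0.123197
savings = 1 - ratio = 1 - 0.123197 = 0.876803
as a percentage: 0.876803 * 100 = 87.68%

Space savings = 1 - 9693/78679 = 87.68%


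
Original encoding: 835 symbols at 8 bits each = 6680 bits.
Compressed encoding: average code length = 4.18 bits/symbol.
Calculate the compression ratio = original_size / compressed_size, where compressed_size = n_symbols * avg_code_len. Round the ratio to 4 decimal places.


original_size = n_symbols * orig_bits = 835 * 8 = 6680 bits
compressed_size = n_symbols * avg_code_len = 835 * 4.18 = 3490.3 bits
ratio = original_size / compressed_size = 6680 / 3490.3 = 1.9139

Compression ratio = 1.9139


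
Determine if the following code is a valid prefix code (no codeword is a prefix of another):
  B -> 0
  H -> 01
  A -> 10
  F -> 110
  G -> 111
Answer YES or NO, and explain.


Checking each pair (does one codeword prefix another?):
  B='0' vs H='01': prefix -- VIOLATION

NO -- this is NOT a valid prefix code. B (0) is a prefix of H (01).


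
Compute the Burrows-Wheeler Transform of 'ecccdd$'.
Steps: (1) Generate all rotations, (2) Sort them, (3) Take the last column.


Rotations (sorted):
  0: $ecccdd -> last char: d
  1: cccdd$e -> last char: e
  2: ccdd$ec -> last char: c
  3: cdd$ecc -> last char: c
  4: d$ecccd -> last char: d
  5: dd$eccc -> last char: c
  6: ecccdd$ -> last char: $


BWT = deccdc$


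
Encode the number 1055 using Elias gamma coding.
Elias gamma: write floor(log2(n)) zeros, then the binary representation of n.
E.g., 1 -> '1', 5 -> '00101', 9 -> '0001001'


num_bits = floor(log2(1055)) + 1 = 11
leading_zeros = num_bits - 1 = 10
binary(1055) = 10000011111

Elias gamma(1055) = '0000000000' + '10000011111' = 000000000010000011111 (21 bits)


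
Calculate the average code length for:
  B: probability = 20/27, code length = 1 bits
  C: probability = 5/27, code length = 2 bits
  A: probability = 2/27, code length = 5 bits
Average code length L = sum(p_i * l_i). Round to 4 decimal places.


Weighted contributions p_i * l_i:
  B: (20/27) * 1 = 20/27
  C: (5/27) * 2 = 10/27
  A: (2/27) * 5 = 10/27
Sum = (20 + 10 + 10)/27 = 40/27

L = 40/27 = 1.4815 bits/symbol


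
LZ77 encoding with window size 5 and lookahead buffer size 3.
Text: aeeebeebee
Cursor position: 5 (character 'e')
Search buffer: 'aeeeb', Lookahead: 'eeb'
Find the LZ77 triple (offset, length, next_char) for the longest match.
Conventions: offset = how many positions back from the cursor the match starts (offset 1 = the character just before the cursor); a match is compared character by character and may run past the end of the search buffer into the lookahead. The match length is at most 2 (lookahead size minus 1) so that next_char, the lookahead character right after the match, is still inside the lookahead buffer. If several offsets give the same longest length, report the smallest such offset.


Try each offset into the search buffer:
  offset=1 (pos 4, char 'b'): match length 0
  offset=2 (pos 3, char 'e'): match length 1
  offset=3 (pos 2, char 'e'): match length 2
  offset=4 (pos 1, char 'e'): match length 2
  offset=5 (pos 0, char 'a'): match length 0
Longest match has length 2, found at offsets 3, 4; take the smallest, offset 3.
next_char = character at position 5 + 2 = 7 -> 'b'

Best match: offset=3, length=2 (matching 'ee' starting at position 2)
LZ77 triple: (3, 2, 'b')


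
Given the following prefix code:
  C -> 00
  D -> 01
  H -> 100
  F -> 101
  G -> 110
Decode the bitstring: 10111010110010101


Decoding step by step:
Bits 101 -> F
Bits 110 -> G
Bits 101 -> F
Bits 100 -> H
Bits 101 -> F
Bits 01 -> D


Decoded message: FGFHFD


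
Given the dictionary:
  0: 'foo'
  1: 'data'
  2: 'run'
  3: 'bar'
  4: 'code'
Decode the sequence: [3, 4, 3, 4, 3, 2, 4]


Look up each index in the dictionary:
  3 -> 'bar'
  4 -> 'code'
  3 -> 'bar'
  4 -> 'code'
  3 -> 'bar'
  2 -> 'run'
  4 -> 'code'

Decoded: "bar code bar code bar run code"


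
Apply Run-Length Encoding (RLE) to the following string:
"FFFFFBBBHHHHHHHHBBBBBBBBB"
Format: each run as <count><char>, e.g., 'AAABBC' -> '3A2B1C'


Scanning runs left to right:
  i=0: run of 'F' x 5 -> '5F'
  i=5: run of 'B' x 3 -> '3B'
  i=8: run of 'H' x 8 -> '8H'
  i=16: run of 'B' x 9 -> '9B'

RLE = 5F3B8H9B


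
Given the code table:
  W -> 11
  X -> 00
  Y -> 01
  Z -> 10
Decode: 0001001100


Decoding:
00 -> X
01 -> Y
00 -> X
11 -> W
00 -> X


Result: XYXWX


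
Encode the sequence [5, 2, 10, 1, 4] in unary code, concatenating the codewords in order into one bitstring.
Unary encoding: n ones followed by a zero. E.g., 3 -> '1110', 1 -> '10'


Encode each number as n ones followed by a terminating 0:
  5 -> 111110 (6 bits)
  2 -> 110 (3 bits)
  10 -> 11111111110 (11 bits)
  1 -> 10 (2 bits)
  4 -> 11110 (5 bits)
Total length = 6 + 3 + 11 + 2 + 5 = 27 bits.

Unary([5, 2, 10, 1, 4]) = 111110110111111111101011110 (27 bits)


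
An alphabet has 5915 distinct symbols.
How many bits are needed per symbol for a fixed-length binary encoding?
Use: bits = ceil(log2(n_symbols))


log2(5915) = 12.5302
Bracket: 2^12 = 4096 < 5915 <= 2^13 = 8192
So ceil(log2(5915)) = 13

bits = ceil(log2(5915)) = ceil(12.5302) = 13 bits


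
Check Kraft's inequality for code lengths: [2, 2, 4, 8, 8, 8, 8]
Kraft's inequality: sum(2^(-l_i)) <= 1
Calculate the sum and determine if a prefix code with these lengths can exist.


Sum = 2^(-2) + 2^(-2) + 2^(-4) + 2^(-8) + 2^(-8) + 2^(-8) + 2^(-8)
    = 0.25 + 0.25 + 0.0625 + 0.00390625 + 0.00390625 + 0.00390625 + 0.00390625
    = 148/256 = 0.578125
Since 0.578125 <= 1, Kraft's inequality IS satisfied.
A prefix code with these lengths CAN exist.

Kraft sum = 0.578125. Satisfied.


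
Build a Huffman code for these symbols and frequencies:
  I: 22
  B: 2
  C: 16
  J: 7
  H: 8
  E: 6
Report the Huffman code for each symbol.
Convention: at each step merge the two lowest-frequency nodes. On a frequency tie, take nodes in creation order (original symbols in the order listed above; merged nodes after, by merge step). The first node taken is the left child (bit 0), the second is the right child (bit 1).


Huffman tree construction:
Step 1: Merge B(2) + E(6) = 8
Step 2: Merge J(7) + H(8) = 15
Step 3: Merge (B+E)(8) + (J+H)(15) = 23
Step 4: Merge C(16) + I(22) = 38
Step 5: Merge ((B+E)+(J+H))(23) + (C+I)(38) = 61
Read each symbol's code off the tree from the root (left child = 0, right child = 1).

Codes:
  I: 11 (length 2)
  B: 000 (length 3)
  C: 10 (length 2)
  J: 010 (length 3)
  H: 011 (length 3)
  E: 001 (length 3)
Average code length: 145/61 = 2.3770 bits/symbol


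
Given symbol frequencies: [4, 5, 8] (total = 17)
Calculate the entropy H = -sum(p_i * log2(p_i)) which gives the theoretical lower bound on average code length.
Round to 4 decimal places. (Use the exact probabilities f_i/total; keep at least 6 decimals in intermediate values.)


Per-symbol terms -p_i * log2(p_i) with p_i = f_i/17:
  p = 4/17 = 0.235294: log2(p) = -2.087463, -p*log2(p) = 0.491168
  p = 5/17 = 0.294118: log2(p) = -1.765535, -p*log2(p) = 0.519275
  p = 8/17 = 0.470588: log2(p) = -1.087463, -p*log2(p) = 0.511747
H = 0.491168 + 0.519275 + 0.511747 = 1.522190

H = 1.5222 bits/symbol


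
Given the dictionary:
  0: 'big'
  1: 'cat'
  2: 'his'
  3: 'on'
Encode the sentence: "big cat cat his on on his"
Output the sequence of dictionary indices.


Look up each word in the dictionary:
  'big' -> 0
  'cat' -> 1
  'cat' -> 1
  'his' -> 2
  'on' -> 3
  'on' -> 3
  'his' -> 2

Encoded: [0, 1, 1, 2, 3, 3, 2]


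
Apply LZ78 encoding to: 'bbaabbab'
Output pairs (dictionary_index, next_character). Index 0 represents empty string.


LZ78 encoding steps:
Dictionary: {0: ''}
Step 1: w='' (idx 0), next='b' -> output (0, 'b'), add 'b' as idx 1
Step 2: w='b' (idx 1), next='a' -> output (1, 'a'), add 'ba' as idx 2
Step 3: w='' (idx 0), next='a' -> output (0, 'a'), add 'a' as idx 3
Step 4: w='b' (idx 1), next='b' -> output (1, 'b'), add 'bb' as idx 4
Step 5: w='a' (idx 3), next='b' -> output (3, 'b'), add 'ab' as idx 5


Encoded: [(0, 'b'), (1, 'a'), (0, 'a'), (1, 'b'), (3, 'b')]


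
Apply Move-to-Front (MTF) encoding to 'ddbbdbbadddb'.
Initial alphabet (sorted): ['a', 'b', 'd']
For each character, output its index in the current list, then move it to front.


MTF encoding:
'd': index 2 in ['a', 'b', 'd'] -> ['d', 'a', 'b']
'd': index 0 in ['d', 'a', 'b'] -> ['d', 'a', 'b']
'b': index 2 in ['d', 'a', 'b'] -> ['b', 'd', 'a']
'b': index 0 in ['b', 'd', 'a'] -> ['b', 'd', 'a']
'd': index 1 in ['b', 'd', 'a'] -> ['d', 'b', 'a']
'b': index 1 in ['d', 'b', 'a'] -> ['b', 'd', 'a']
'b': index 0 in ['b', 'd', 'a'] -> ['b', 'd', 'a']
'a': index 2 in ['b', 'd', 'a'] -> ['a', 'b', 'd']
'd': index 2 in ['a', 'b', 'd'] -> ['d', 'a', 'b']
'd': index 0 in ['d', 'a', 'b'] -> ['d', 'a', 'b']
'd': index 0 in ['d', 'a', 'b'] -> ['d', 'a', 'b']
'b': index 2 in ['d', 'a', 'b'] -> ['b', 'd', 'a']


Output: [2, 0, 2, 0, 1, 1, 0, 2, 2, 0, 0, 2]


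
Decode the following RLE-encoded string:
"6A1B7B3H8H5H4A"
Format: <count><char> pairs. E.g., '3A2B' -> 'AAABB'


Expanding each <count><char> pair:
  6A -> 'AAAAAA'
  1B -> 'B'
  7B -> 'BBBBBBB'
  3H -> 'HHH'
  8H -> 'HHHHHHHH'
  5H -> 'HHHHH'
  4A -> 'AAAA'

Decoded = AAAAAABBBBBBBBHHHHHHHHHHHHHHHHAAAA


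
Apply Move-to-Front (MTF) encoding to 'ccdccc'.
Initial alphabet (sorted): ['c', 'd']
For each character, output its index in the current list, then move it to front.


MTF encoding:
'c': index 0 in ['c', 'd'] -> ['c', 'd']
'c': index 0 in ['c', 'd'] -> ['c', 'd']
'd': index 1 in ['c', 'd'] -> ['d', 'c']
'c': index 1 in ['d', 'c'] -> ['c', 'd']
'c': index 0 in ['c', 'd'] -> ['c', 'd']
'c': index 0 in ['c', 'd'] -> ['c', 'd']


Output: [0, 0, 1, 1, 0, 0]
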